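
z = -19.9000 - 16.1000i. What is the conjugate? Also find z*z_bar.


z_bar = -19.9000 + 16.1000i
z*z_bar = (-19.9)^2 + (-16.1)^2 = 396.01 + 259.21 = 655.22

z_bar = -19.9000 + 16.1000i, z*z_bar = 655.22


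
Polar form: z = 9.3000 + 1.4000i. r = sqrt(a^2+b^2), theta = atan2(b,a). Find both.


r = sqrt(86.49+1.96) = sqrt(88.45) = 9.4048
theta = atan2(1.4, 9.3) = 8.5609 degrees

r = 9.4048, theta = 8.5609 degrees


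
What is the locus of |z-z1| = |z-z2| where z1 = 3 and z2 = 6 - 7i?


Equal distances means the locus is the perpendicular bisector of z1 and z2.
Midpoint = ((3+6)/2, (0+(-7))/2) = (4.5000, -3.5000)

Perpendicular bisector through (4.5000, -3.5000)


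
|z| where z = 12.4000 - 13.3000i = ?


|z| = sqrt(12.4^2 + (-13.3)^2) = sqrt(153.76 + 176.89) = sqrt(330.65) = 18.1838

|z| = 18.1838


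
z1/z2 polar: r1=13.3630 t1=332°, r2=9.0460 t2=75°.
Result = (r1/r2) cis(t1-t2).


r = 13.3630 / 9.0460 = 1.4772
theta = 332° - 75° = 257° = 257° (mod 360)

1.4772 cis(257°)


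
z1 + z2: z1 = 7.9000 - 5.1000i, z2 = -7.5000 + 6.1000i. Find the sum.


Real: 7.9 - 7.5 = 0.4
Imag: -5.1 + 6.1 = 1

0.4000 + i


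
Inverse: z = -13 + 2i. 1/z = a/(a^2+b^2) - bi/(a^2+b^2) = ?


|z|^2 = 169+4 = 173
1/z = (-13 - 2i)/173

1/z = -0.0751 - 0.0116i


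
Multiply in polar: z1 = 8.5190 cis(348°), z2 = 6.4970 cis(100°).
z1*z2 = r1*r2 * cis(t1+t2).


r = 8.5190 * 6.4970 = 55.3479
theta = 348° + 100° = 448° = 88° (mod 360)

55.3479 cis(88°)


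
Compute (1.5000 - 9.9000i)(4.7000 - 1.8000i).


Real = 1.5*4.7 - (-9.9)*(-1.8) = 7.05 - 17.82 = -10.77
Imag = 1.5*(-1.8) + 4.7*(-9.9) = -2.7 - (46.53) = -49.23

-10.7700 - 49.2300i


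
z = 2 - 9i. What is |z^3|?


|z| = sqrt(4+81) = sqrt(85) = 9.2195
|z^3| = |z|^3 = (sqrt(85))^3 = 85*sqrt(85)

|z^3| = 85*sqrt(85) ≈ 783.6613


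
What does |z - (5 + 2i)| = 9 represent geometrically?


|z - z0| = r is a circle with center z0 and radius r.
Center = (5, 2), radius = 9

Circle with center (5, 2) and radius 9


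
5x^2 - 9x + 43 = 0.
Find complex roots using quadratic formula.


disc = (-9)^2 - 4*5*43 = 81 - 860 = -779
sqrt(|disc|) = sqrt(779) = 27.9106
Real part = 9/(2*5) = 0.9000
Imag part = 27.9106/(2*5) = 2.7911

0.9000 ± 2.7911i


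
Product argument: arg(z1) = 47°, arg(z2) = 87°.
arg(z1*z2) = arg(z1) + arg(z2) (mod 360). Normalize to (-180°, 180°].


arg(z1*z2) = 47° + 87° = 134°
Normalized to (-180°, 180°]: 134°

134°


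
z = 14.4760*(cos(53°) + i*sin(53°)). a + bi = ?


a = 14.4760*cos(53°) = 14.4760*0.60182 = 8.7119
b = 14.4760*sin(53°) = 14.4760*0.7986355 = 11.5610

8.7119 + 11.5610i


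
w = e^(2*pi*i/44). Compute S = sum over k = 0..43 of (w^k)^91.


The roots are w_k = w^k with w = e^(2*pi*i/44), and (w^k)^91 = (w^91)^k.
So S = 1 + u + u^2 + ... + u^(43) with u = w^91.
91 = 2*44 + 3, so 91 is not a multiple of 44: u = (w^44)^2 * w^3 = w^3 ≠ 1 (w is a primitive 44th root), while u^44 = (w^44)^91 = 1.
Geometric series: S = (1 - u^44)/(1 - u) = (1 - 1)/(1 - u) = 0

S = 0


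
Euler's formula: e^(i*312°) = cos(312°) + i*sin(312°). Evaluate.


cos(312°) = 0.6691
sin(312°) = -0.7431

e^(i*312°) = 0.6691 - 0.7431i


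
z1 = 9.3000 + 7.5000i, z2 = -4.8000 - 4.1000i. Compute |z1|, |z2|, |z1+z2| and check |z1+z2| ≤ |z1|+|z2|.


|z1| = sqrt(9.3^2 + 7.5^2) = sqrt(142.74) = 11.9474
|z2| = sqrt((-4.8)^2 + (-4.1)^2) = sqrt(39.85) = 6.3127
z1+z2 = 4.5000 + 3.4000i
|z1+z2| = sqrt(31.81) = 5.6400
|z1|+|z2| = 11.9474 + 6.3127 = 18.2601

|z1+z2| = 5.6400 ≤ |z1|+|z2| = 18.2601 (verified)


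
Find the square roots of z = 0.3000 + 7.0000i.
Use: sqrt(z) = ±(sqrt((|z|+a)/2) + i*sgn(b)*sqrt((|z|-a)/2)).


|z| = sqrt(0.09+49) = 7.0064
sqrt((|z|+a)/2) = sqrt((7.0064+0.3)/2) = sqrt(3.6532) = 1.9113
sqrt((|z|-a)/2) = sqrt((7.0064-0.3)/2) = sqrt(3.3532) = 1.8312

±(1.9113 + 1.8312i) i.e. 1.9113 + 1.8312i and -1.9113 - 1.8312i


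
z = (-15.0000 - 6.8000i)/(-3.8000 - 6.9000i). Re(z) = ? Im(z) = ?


Multiply by conjugate: (-15.0000 - 6.8000i)(-3.8000 + 6.9000i) / ((-3.8)^2 + (-6.9)^2)
Numerator real = -15*(-3.8) - (6.8)*(-6.9) = 103.92
Numerator imag = -6.8*(-3.8) - (-15)*(-6.9) = -77.66
Denominator = 62.05
Re(z) = 103.92/62.05 = 1.6748
Im(z) = -77.66/62.05 = -1.2516

Re(z) = 1.6748, Im(z) = -1.2516


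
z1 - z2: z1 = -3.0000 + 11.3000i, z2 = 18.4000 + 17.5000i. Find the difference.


Real: -3 - 18.4 = -21.4
Imag: 11.3 - 17.5 = -6.2

-21.4000 - 6.2000i


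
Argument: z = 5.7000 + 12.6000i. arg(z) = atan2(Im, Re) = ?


Re = 5.7, Im = 12.6
arg = atan2(12.6, 5.7) = 65.6589 degrees

arg(z) = 65.6589 degrees


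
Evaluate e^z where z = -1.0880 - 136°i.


e^-1.0880 = 0.3369
cos(-136°) = -0.7193
sin(-136°) = -0.6947
Real = 0.3369*(-0.7193) = -0.2423
Imag = 0.3369*(-0.6947) = -0.2340

-0.2423 - 0.2340i


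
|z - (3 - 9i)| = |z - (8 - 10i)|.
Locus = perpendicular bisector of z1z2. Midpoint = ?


Equal distances means the locus is the perpendicular bisector of z1 and z2.
Midpoint = ((3+8)/2, (-9+(-10))/2) = (5.5000, -9.5000)

Perpendicular bisector through (5.5000, -9.5000)


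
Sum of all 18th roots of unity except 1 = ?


With w = e^(2*pi*i/18), all 18 of the 18th roots of unity w^0 = 1, w, ..., w^(17) sum to 0: 1 + w + ... + w^(17) = (1 - w^18)/(1 - w) = 0 since w^18 = 1, w ≠ 1.
Removing the root 1: w + w^2 + ... + w^(17) = 0 - 1 = -1

Sum = -1


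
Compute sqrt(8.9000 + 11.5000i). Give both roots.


|z| = sqrt(79.21+132.25) = 14.5417
sqrt((|z|+a)/2) = sqrt((14.5417+8.9)/2) = sqrt(11.7208) = 3.4236
sqrt((|z|-a)/2) = sqrt((14.5417-8.9)/2) = sqrt(2.8208) = 1.6795

±(3.4236 + 1.6795i) i.e. 3.4236 + 1.6795i and -3.4236 - 1.6795i


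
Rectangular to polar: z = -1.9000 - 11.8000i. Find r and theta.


r = sqrt(3.61+139.24) = sqrt(142.85) = 11.9520
theta = atan2(-11.8, -1.9) = -99.1471 degrees

r = 11.9520, theta = -99.1471 degrees


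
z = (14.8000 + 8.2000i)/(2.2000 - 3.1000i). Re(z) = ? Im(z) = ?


Multiply by conjugate: (14.8000 + 8.2000i)(2.2000 + 3.1000i) / (2.2^2 + (-3.1)^2)
Numerator real = 14.8*2.2 + 8.2*(-3.1) = 7.14
Numerator imag = 8.2*2.2 - 14.8*(-3.1) = 63.92
Denominator = 14.45
Re(z) = 7.14/14.45 = 0.4941
Im(z) = 63.92/14.45 = 4.4235

Re(z) = 0.4941, Im(z) = 4.4235


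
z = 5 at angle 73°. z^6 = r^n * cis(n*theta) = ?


r^6 = 5^6 = 15625
n*theta = 6*73° = 438° = 78° (mod 360)
a = 15625*cos(78°) = 3248.6202
b = 15625*sin(78°) = 15283.5563

15625 cis(78°) = 3248.6202 + 15283.5563i


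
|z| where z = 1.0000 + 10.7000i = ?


|z| = sqrt(1^2 + 10.7^2) = sqrt(1 + 114.49) = sqrt(115.49) = 10.7466

|z| = 10.7466


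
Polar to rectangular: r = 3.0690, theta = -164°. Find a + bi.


a = 3.0690*cos(-164°) = 3.0690*(-0.96126) = -2.9501
b = 3.0690*sin(-164°) = 3.0690*(-0.27564) = -0.8459

-2.9501 - 0.8459i


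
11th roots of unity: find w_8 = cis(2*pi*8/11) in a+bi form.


Angle = 360*8/11 = 261.8182°
a = cos(261.8182°) = -0.1423
b = sin(261.8182°) = -0.9898

-0.1423 - 0.9898i


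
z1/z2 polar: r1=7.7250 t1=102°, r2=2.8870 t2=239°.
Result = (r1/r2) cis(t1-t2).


r = 7.7250 / 2.8870 = 2.6758
theta = 102° - 239° = -137° = 223° (mod 360)

2.6758 cis(223°)


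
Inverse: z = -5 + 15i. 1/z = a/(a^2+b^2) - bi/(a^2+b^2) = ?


|z|^2 = 25+225 = 250
1/z = (-5 - 15i)/250

1/z = -0.0200 - 0.0600i


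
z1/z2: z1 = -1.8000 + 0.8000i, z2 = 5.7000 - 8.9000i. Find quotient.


Conjugate of z2 = 5.7000 + 8.9000i
Numerator: (-1.8000 + 0.8000i)(5.7000 + 8.9000i) = -17.3800 - 11.4600i
Denominator: 5.7^2 + (-8.9)^2 = 111.7
Result = (-17.3800 - 11.4600i)/111.7

-0.1556 - 0.1026i


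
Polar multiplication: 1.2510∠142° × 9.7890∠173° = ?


r = 1.2510 * 9.7890 = 12.2460
theta = 142° + 173° = 315° = 315° (mod 360)

12.2460 cis(315°)


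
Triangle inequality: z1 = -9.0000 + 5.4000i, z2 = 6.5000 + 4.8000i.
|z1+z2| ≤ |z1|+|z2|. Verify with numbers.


|z1| = sqrt((-9)^2 + 5.4^2) = sqrt(110.16) = 10.4957
|z2| = sqrt(6.5^2 + 4.8^2) = sqrt(65.29) = 8.0802
z1+z2 = -2.5000 + 10.2000i
|z1+z2| = sqrt(110.29) = 10.5019
|z1|+|z2| = 10.4957 + 8.0802 = 18.5759

|z1+z2| = 10.5019 ≤ |z1|+|z2| = 18.5759 (verified)


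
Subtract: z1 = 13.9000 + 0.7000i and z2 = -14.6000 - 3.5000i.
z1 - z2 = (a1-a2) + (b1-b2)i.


Real: 13.9 + 14.6 = 28.5
Imag: 0.7 + 3.5 = 4.2

28.5000 + 4.2000i


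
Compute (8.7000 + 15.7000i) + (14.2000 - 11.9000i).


Real: 8.7 + 14.2 = 22.9
Imag: 15.7 - 11.9 = 3.8

22.9000 + 3.8000i


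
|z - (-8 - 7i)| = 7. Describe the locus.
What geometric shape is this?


|z - z0| = r is a circle with center z0 and radius r.
Center = (-8, -7), radius = 7

Circle with center (-8, -7) and radius 7


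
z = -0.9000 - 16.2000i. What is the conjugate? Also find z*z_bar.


z_bar = -0.9000 + 16.2000i
z*z_bar = (-0.9)^2 + (-16.2)^2 = 0.81 + 262.44 = 263.25

z_bar = -0.9000 + 16.2000i, z*z_bar = 263.25


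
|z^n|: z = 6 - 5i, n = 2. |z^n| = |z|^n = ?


|z| = sqrt(36+25) = sqrt(61) = 7.8102
|z^2| = |z|^2 = (sqrt(61))^2 = 61

|z^2| = 61


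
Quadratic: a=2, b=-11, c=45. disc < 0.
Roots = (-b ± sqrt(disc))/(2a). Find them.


disc = (-11)^2 - 4*2*45 = 121 - 360 = -239
sqrt(|disc|) = sqrt(239) = 15.4596
Real part = 11/(2*2) = 2.7500
Imag part = 15.4596/(2*2) = 3.8649

2.7500 ± 3.8649i


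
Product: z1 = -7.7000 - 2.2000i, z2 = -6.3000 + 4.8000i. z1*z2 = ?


Real = -7.7*(-6.3) - (-2.2)*4.8 = 48.51 - (-10.56) = 59.07
Imag = -7.7*4.8 - (6.3)*(-2.2) = -36.96 + 13.86 = -23.1

59.0700 - 23.1000i


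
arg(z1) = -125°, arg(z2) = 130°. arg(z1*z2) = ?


arg(z1*z2) = -125° + 130° = 5°
Normalized to (-180°, 180°]: 5°

5°


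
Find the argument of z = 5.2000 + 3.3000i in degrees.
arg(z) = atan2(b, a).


Re = 5.2, Im = 3.3
arg = atan2(3.3, 5.2) = 32.3998 degrees

arg(z) = 32.3998 degrees


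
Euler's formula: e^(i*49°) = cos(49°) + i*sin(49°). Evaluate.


cos(49°) = 0.6561
sin(49°) = 0.7547

e^(i*49°) = 0.6561 + 0.7547i


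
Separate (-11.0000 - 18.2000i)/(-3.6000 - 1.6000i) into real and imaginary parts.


Multiply by conjugate: (-11.0000 - 18.2000i)(-3.6000 + 1.6000i) / ((-3.6)^2 + (-1.6)^2)
Numerator real = -11*(-3.6) - (18.2)*(-1.6) = 68.72
Numerator imag = -18.2*(-3.6) - (-11)*(-1.6) = 47.92
Denominator = 15.52
Re(z) = 68.72/15.52 = 4.4278
Im(z) = 47.92/15.52 = 3.0876

Re(z) = 4.4278, Im(z) = 3.0876


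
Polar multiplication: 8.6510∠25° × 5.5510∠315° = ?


r = 8.6510 * 5.5510 = 48.0217
theta = 25° + 315° = 340° = 340° (mod 360)

48.0217 cis(340°)


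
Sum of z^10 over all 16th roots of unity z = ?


The roots are w_k = w^k with w = e^(2*pi*i/16), and (w^k)^10 = (w^10)^k.
So S = 1 + u + u^2 + ... + u^(15) with u = w^10.
10 = 0*16 + 10, so 10 is not a multiple of 16: u = w^10 ≠ 1 (w is a primitive 16th root), while u^16 = (w^16)^10 = 1.
Geometric series: S = (1 - u^16)/(1 - u) = (1 - 1)/(1 - u) = 0

S = 0


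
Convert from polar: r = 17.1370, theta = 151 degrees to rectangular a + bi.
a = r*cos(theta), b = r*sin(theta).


a = 17.1370*cos(151°) = 17.1370*(-0.87462) = -14.9884
b = 17.1370*sin(151°) = 17.1370*0.48481 = 8.3082

-14.9884 + 8.3082i


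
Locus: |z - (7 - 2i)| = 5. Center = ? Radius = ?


|z - z0| = r is a circle with center z0 and radius r.
Center = (7, -2), radius = 5

Circle with center (7, -2) and radius 5


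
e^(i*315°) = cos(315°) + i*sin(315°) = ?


cos(315°) = 0.7071
sin(315°) = -0.7071

e^(i*315°) = 0.7071 - 0.7071i


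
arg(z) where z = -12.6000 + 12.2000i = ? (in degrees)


Re = -12.6, Im = 12.2
arg = atan2(12.2, -12.6) = 135.9240 degrees

arg(z) = 135.9240 degrees


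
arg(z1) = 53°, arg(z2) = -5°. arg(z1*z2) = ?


arg(z1*z2) = 53° - 5° = 48°
Normalized to (-180°, 180°]: 48°

48°


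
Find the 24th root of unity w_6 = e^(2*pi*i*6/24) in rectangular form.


Angle = 360*6/24 = 90°
a = cos(90°) = 0
b = sin(90°) = 1.0000

0 + 1.0000i


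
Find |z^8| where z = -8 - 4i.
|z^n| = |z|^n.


|z| = sqrt(64+16) = sqrt(80) = 8.9443
|z^8| = |z|^8 = (sqrt(80))^8 = 80^4 = 40960000

|z^8| = 40960000


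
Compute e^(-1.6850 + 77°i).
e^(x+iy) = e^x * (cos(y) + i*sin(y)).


e^-1.6850 = 0.1854
cos(77°) = 0.225
sin(77°) = 0.9744
Real = 0.1854*0.225 = 0.0417
Imag = 0.1854*0.9744 = 0.1807

0.0417 + 0.1807i


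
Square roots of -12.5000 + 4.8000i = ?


|z| = sqrt(156.25+23.04) = 13.3899
sqrt((|z|+a)/2) = sqrt((13.3899+(-12.5))/2) = sqrt(0.4450) = 0.6671
sqrt((|z|-a)/2) = sqrt((13.3899-(-12.5))/2) = sqrt(12.9450) = 3.5979

±(0.6671 + 3.5979i) i.e. 0.6671 + 3.5979i and -0.6671 - 3.5979i


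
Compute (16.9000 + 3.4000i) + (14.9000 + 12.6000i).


Real: 16.9 + 14.9 = 31.8
Imag: 3.4 + 12.6 = 16

31.8000 + 16.0000i


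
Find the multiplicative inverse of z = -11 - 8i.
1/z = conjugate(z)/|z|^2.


|z|^2 = 121+64 = 185
1/z = (-11 + 8i)/185

1/z = -0.0595 + 0.0432i


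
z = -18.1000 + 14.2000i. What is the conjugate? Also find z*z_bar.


z_bar = -18.1000 - 14.2000i
z*z_bar = (-18.1)^2 + 14.2^2 = 327.61 + 201.64 = 529.25

z_bar = -18.1000 - 14.2000i, z*z_bar = 529.25


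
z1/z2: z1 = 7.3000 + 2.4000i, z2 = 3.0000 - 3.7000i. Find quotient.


Conjugate of z2 = 3.0000 + 3.7000i
Numerator: (7.3000 + 2.4000i)(3.0000 + 3.7000i) = 13.0200 + 34.2100i
Denominator: 3^2 + (-3.7)^2 = 22.69
Result = (13.0200 + 34.2100i)/22.69

0.5738 + 1.5077i


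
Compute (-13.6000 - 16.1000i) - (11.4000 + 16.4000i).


Real: -13.6 - 11.4 = -25
Imag: -16.1 - 16.4 = -32.5

-25.0000 - 32.5000i


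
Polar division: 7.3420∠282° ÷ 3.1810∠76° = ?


r = 7.3420 / 3.1810 = 2.3081
theta = 282° - 76° = 206° = 206° (mod 360)

2.3081 cis(206°)


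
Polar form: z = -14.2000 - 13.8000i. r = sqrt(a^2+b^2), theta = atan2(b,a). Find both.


r = sqrt(201.64+190.44) = sqrt(392.08) = 19.8010
theta = atan2(-13.8, -14.2) = -135.8185 degrees

r = 19.8010, theta = -135.8185 degrees


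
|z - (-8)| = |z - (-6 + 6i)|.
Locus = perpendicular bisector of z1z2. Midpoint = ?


Equal distances means the locus is the perpendicular bisector of z1 and z2.
Midpoint = ((-8+(-6))/2, (0+6)/2) = (-7.0000, 3.0000)

Perpendicular bisector through (-7.0000, 3.0000)


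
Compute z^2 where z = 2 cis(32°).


r^2 = 2^2 = 4
n*theta = 2*32° = 64° = 64° (mod 360)
a = 4*cos(64°) = 1.7535
b = 4*sin(64°) = 3.5952

4 cis(64°) = 1.7535 + 3.5952i


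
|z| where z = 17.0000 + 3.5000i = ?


|z| = sqrt(17^2 + 3.5^2) = sqrt(289 + 12.25) = sqrt(301.25) = 17.3566

|z| = 17.3566


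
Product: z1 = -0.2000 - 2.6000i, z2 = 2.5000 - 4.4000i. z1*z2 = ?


Real = -0.2*2.5 - (-2.6)*(-4.4) = -0.5 - 11.44 = -11.94
Imag = -0.2*(-4.4) + 2.5*(-2.6) = 0.88 - (6.5) = -5.62

-11.9400 - 5.6200i


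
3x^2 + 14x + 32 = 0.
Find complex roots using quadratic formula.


disc = 14^2 - 4*3*32 = 196 - 384 = -188
sqrt(|disc|) = sqrt(188) = 13.7113
Real part = -14/(2*3) = -2.3333
Imag part = 13.7113/(2*3) = 2.2852

-2.3333 ± 2.2852i


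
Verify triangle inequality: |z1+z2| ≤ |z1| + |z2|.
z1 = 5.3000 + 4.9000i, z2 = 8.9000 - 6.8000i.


|z1| = sqrt(5.3^2 + 4.9^2) = sqrt(52.1) = 7.2180
|z2| = sqrt(8.9^2 + (-6.8)^2) = sqrt(125.45) = 11.2004
z1+z2 = 14.2000 - 1.9000i
|z1+z2| = sqrt(205.25) = 14.3265
|z1|+|z2| = 7.2180 + 11.2004 = 18.4184

|z1+z2| = 14.3265 ≤ |z1|+|z2| = 18.4184 (verified)


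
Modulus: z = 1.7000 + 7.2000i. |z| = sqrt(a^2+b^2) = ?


|z| = sqrt(1.7^2 + 7.2^2) = sqrt(2.89 + 51.84) = sqrt(54.73) = 7.3980

|z| = 7.3980


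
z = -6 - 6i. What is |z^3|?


|z| = sqrt(36+36) = sqrt(72) = 8.4853
|z^3| = |z|^3 = (sqrt(72))^3 = 72*sqrt(72)

|z^3| = 72*sqrt(72) ≈ 610.9403


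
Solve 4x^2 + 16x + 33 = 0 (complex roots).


disc = 16^2 - 4*4*33 = 256 - 528 = -272
sqrt(|disc|) = sqrt(272) = 16.4924
Real part = -16/(2*4) = -2.0000
Imag part = 16.4924/(2*4) = 2.0616

-2.0000 ± 2.0616i


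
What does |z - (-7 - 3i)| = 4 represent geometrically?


|z - z0| = r is a circle with center z0 and radius r.
Center = (-7, -3), radius = 4

Circle with center (-7, -3) and radius 4


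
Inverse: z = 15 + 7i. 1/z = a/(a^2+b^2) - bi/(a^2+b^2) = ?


|z|^2 = 225+49 = 274
1/z = (15 - 7i)/274

1/z = 0.0547 - 0.0255i


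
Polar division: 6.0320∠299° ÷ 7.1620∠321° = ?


r = 6.0320 / 7.1620 = 0.8422
theta = 299° - 321° = -22° = 338° (mod 360)

0.8422 cis(338°)


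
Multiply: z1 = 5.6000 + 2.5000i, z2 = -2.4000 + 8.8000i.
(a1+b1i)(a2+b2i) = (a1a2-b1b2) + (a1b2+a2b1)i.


Real = 5.6*(-2.4) - 2.5*8.8 = -13.44 - 22 = -35.44
Imag = 5.6*8.8 - (2.4)*2.5 = 49.28 - (6) = 43.28

-35.4400 + 43.2800i


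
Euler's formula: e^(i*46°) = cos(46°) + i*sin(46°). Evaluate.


cos(46°) = 0.6947
sin(46°) = 0.7193

e^(i*46°) = 0.6947 + 0.7193i


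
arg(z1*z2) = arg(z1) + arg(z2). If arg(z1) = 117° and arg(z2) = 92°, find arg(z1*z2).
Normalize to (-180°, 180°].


arg(z1*z2) = 117° + 92° = 209°
Normalized to (-180°, 180°]: -151°

-151°


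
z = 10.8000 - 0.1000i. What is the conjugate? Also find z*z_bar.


z_bar = 10.8000 + 0.1000i
z*z_bar = 10.8^2 + (-0.1)^2 = 116.64 + 0.01 = 116.65

z_bar = 10.8000 + 0.1000i, z*z_bar = 116.65


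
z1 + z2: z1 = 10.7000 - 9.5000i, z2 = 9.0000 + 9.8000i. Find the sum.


Real: 10.7 + 9 = 19.7
Imag: -9.5 + 9.8 = 0.3

19.7000 + 0.3000i


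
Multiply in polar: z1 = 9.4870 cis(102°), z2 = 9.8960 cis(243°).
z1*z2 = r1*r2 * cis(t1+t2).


r = 9.4870 * 9.8960 = 93.8834
theta = 102° + 243° = 345° = 345° (mod 360)

93.8834 cis(345°)


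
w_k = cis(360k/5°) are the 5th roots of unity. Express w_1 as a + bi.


Angle = 360*1/5 = 72°
a = cos(72°) = 0.3090
b = sin(72°) = 0.9511

0.3090 + 0.9511i


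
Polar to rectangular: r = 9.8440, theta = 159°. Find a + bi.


a = 9.8440*cos(159°) = 9.8440*(-0.93358) = -9.1902
b = 9.8440*sin(159°) = 9.8440*0.35837 = 3.5278

-9.1902 + 3.5278i


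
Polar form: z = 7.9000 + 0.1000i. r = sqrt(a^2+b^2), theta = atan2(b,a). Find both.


r = sqrt(62.41+0.01) = sqrt(62.42) = 7.9006
theta = atan2(0.1, 7.9) = 0.7252 degrees

r = 7.9006, theta = 0.7252 degrees


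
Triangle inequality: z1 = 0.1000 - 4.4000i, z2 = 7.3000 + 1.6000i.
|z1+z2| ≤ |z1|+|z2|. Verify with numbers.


|z1| = sqrt(0.1^2 + (-4.4)^2) = sqrt(19.37) = 4.4011
|z2| = sqrt(7.3^2 + 1.6^2) = sqrt(55.85) = 7.4733
z1+z2 = 7.4000 - 2.8000i
|z1+z2| = sqrt(62.6) = 7.9120
|z1|+|z2| = 4.4011 + 7.4733 = 11.8744

|z1+z2| = 7.9120 ≤ |z1|+|z2| = 11.8744 (verified)


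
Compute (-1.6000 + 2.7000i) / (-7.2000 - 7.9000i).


Conjugate of z2 = -7.2000 + 7.9000i
Numerator: (-1.6000 + 2.7000i)(-7.2000 + 7.9000i) = -9.8100 - 32.0800i
Denominator: (-7.2)^2 + (-7.9)^2 = 114.25
Result = (-9.8100 - 32.0800i)/114.25

-0.0859 - 0.2808i


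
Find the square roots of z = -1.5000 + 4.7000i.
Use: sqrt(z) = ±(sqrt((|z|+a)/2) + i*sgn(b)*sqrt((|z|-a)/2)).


|z| = sqrt(2.25+22.09) = 4.9336
sqrt((|z|+a)/2) = sqrt((4.9336+(-1.5))/2) = sqrt(1.7168) = 1.3103
sqrt((|z|-a)/2) = sqrt((4.9336-(-1.5))/2) = sqrt(3.2168) = 1.7935

±(1.3103 + 1.7935i) i.e. 1.3103 + 1.7935i and -1.3103 - 1.7935i


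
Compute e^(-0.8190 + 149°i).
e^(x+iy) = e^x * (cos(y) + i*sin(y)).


e^-0.8190 = 0.4409
cos(149°) = -0.8572
sin(149°) = 0.515
Real = 0.4409*(-0.8572) = -0.3779
Imag = 0.4409*0.515 = 0.2271

-0.3779 + 0.2271i


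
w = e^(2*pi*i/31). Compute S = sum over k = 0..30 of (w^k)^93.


The roots are w_k = w^k with w = e^(2*pi*i/31), and (w^k)^93 = (w^93)^k.
So S = 1 + u + u^2 + ... + u^(30) with u = w^93.
93 = 3*31 + 0, so 93 is a multiple of 31 and u = (w^31)^3 = 1.
Every one of the 31 terms equals 1: S = 31

S = 31


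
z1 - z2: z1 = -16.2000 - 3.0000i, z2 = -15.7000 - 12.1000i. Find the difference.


Real: -16.2 + 15.7 = -0.5
Imag: -3 + 12.1 = 9.1

-0.5000 + 9.1000i


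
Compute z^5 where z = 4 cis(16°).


r^5 = 4^5 = 1024
n*theta = 5*16° = 80° = 80° (mod 360)
a = 1024*cos(80°) = 177.8157
b = 1024*sin(80°) = 1008.4431

1024 cis(80°) = 177.8157 + 1008.4431i


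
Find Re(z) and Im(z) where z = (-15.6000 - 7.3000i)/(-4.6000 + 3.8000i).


Multiply by conjugate: (-15.6000 - 7.3000i)(-4.6000 - 3.8000i) / ((-4.6)^2 + 3.8^2)
Numerator real = -15.6*(-4.6) - (7.3)*3.8 = 44.02
Numerator imag = -7.3*(-4.6) - (-15.6)*3.8 = 92.86
Denominator = 35.6
Re(z) = 44.02/35.6 = 1.2365
Im(z) = 92.86/35.6 = 2.6084

Re(z) = 1.2365, Im(z) = 2.6084


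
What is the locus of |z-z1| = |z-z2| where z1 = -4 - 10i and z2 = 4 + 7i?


Equal distances means the locus is the perpendicular bisector of z1 and z2.
Midpoint = ((-4+4)/2, (-10+7)/2) = (0, -1.5000)

Perpendicular bisector through (0, -1.5000)


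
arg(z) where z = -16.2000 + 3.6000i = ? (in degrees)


Re = -16.2, Im = 3.6
arg = atan2(3.6, -16.2) = 167.4712 degrees

arg(z) = 167.4712 degrees


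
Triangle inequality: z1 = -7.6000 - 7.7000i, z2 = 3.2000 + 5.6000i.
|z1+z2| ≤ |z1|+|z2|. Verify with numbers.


|z1| = sqrt((-7.6)^2 + (-7.7)^2) = sqrt(117.05) = 10.8190
|z2| = sqrt(3.2^2 + 5.6^2) = sqrt(41.6) = 6.4498
z1+z2 = -4.4000 - 2.1000i
|z1+z2| = sqrt(23.77) = 4.8754
|z1|+|z2| = 10.8190 + 6.4498 = 17.2688

|z1+z2| = 4.8754 ≤ |z1|+|z2| = 17.2688 (verified)


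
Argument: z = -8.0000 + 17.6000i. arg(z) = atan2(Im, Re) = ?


Re = -8, Im = 17.6
arg = atan2(17.6, -8) = 114.4440 degrees

arg(z) = 114.4440 degrees


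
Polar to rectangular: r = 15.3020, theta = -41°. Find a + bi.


a = 15.3020*cos(-41°) = 15.3020*0.75471 = 11.5486
b = 15.3020*sin(-41°) = 15.3020*(-0.65606) = -10.0390

11.5486 - 10.0390i


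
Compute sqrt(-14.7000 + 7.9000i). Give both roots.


|z| = sqrt(216.09+62.41) = 16.6883
sqrt((|z|+a)/2) = sqrt((16.6883+(-14.7))/2) = sqrt(0.9942) = 0.9971
sqrt((|z|-a)/2) = sqrt((16.6883-(-14.7))/2) = sqrt(15.6942) = 3.9616

±(0.9971 + 3.9616i) i.e. 0.9971 + 3.9616i and -0.9971 - 3.9616i


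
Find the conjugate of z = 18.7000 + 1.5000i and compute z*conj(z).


z_bar = 18.7000 - 1.5000i
z*z_bar = 18.7^2 + 1.5^2 = 349.69 + 2.25 = 351.94

z_bar = 18.7000 - 1.5000i, z*z_bar = 351.94


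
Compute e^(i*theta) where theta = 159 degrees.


cos(159°) = -0.9336
sin(159°) = 0.3584

e^(i*159°) = -0.9336 + 0.3584i


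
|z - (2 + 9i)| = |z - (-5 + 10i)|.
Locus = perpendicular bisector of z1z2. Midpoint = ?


Equal distances means the locus is the perpendicular bisector of z1 and z2.
Midpoint = ((2+(-5))/2, (9+10)/2) = (-1.5000, 9.5000)

Perpendicular bisector through (-1.5000, 9.5000)


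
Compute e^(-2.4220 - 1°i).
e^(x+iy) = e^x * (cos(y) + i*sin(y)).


e^-2.4220 = 0.0887
cos(-1°) = 0.9998
sin(-1°) = -0.01745
Real = 0.0887*0.9998 = 0.0887
Imag = 0.0887*(-0.01745) = -0.0015

0.0887 - 0.0015i


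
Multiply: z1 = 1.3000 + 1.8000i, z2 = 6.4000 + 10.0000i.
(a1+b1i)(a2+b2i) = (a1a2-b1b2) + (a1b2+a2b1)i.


Real = 1.3*6.4 - 1.8*10 = 8.32 - 18 = -9.68
Imag = 1.3*10 + 6.4*1.8 = 13 + 11.52 = 24.52

-9.6800 + 24.5200i


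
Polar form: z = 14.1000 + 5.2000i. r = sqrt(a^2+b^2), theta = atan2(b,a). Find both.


r = sqrt(198.81+27.04) = sqrt(225.85) = 15.0283
theta = atan2(5.2, 14.1) = 20.2437 degrees

r = 15.0283, theta = 20.2437 degrees


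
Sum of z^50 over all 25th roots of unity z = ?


The roots are w_k = w^k with w = e^(2*pi*i/25), and (w^k)^50 = (w^50)^k.
So S = 1 + u + u^2 + ... + u^(24) with u = w^50.
50 = 2*25 + 0, so 50 is a multiple of 25 and u = (w^25)^2 = 1.
Every one of the 25 terms equals 1: S = 25

S = 25


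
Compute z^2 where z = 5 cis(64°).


r^2 = 5^2 = 25
n*theta = 2*64° = 128° = 128° (mod 360)
a = 25*cos(128°) = -15.3915
b = 25*sin(128°) = 19.7003

25 cis(128°) = -15.3915 + 19.7003i


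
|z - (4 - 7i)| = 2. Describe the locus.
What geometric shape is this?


|z - z0| = r is a circle with center z0 and radius r.
Center = (4, -7), radius = 2

Circle with center (4, -7) and radius 2


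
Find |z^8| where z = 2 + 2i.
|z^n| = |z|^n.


|z| = sqrt(4+4) = sqrt(8) = 2.8284
|z^8| = |z|^8 = (sqrt(8))^8 = 8^4 = 4096

|z^8| = 4096


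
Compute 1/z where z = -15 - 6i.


|z|^2 = 225+36 = 261
1/z = (-15 + 6i)/261

1/z = -0.0575 + 0.0230i


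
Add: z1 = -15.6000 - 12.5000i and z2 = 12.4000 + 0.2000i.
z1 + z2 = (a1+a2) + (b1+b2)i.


Real: -15.6 + 12.4 = -3.2
Imag: -12.5 + 0.2 = -12.3

-3.2000 - 12.3000i


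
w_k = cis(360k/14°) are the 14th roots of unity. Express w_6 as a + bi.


Angle = 360*6/14 = 154.2857°
a = cos(154.2857°) = -0.9010
b = sin(154.2857°) = 0.4339

-0.9010 + 0.4339i


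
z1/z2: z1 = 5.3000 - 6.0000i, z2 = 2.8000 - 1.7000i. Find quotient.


Conjugate of z2 = 2.8000 + 1.7000i
Numerator: (5.3000 - 6.0000i)(2.8000 + 1.7000i) = 25.0400 - 7.7900i
Denominator: 2.8^2 + (-1.7)^2 = 10.73
Result = (25.0400 - 7.7900i)/10.73

2.3336 - 0.7260i


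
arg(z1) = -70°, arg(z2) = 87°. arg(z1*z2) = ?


arg(z1*z2) = -70° + 87° = 17°
Normalized to (-180°, 180°]: 17°

17°


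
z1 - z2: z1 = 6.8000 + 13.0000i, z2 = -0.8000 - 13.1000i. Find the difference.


Real: 6.8 + 0.8 = 7.6
Imag: 13 + 13.1 = 26.1

7.6000 + 26.1000i


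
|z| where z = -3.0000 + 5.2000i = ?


|z| = sqrt((-3)^2 + 5.2^2) = sqrt(9 + 27.04) = sqrt(36.04) = 6.0033

|z| = 6.0033


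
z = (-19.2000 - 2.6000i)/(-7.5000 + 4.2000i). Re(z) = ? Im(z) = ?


Multiply by conjugate: (-19.2000 - 2.6000i)(-7.5000 - 4.2000i) / ((-7.5)^2 + 4.2^2)
Numerator real = -19.2*(-7.5) - (2.6)*4.2 = 133.08
Numerator imag = -2.6*(-7.5) - (-19.2)*4.2 = 100.14
Denominator = 73.89
Re(z) = 133.08/73.89 = 1.8011
Im(z) = 100.14/73.89 = 1.3553

Re(z) = 1.8011, Im(z) = 1.3553


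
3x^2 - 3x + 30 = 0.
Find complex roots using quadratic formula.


disc = (-3)^2 - 4*3*30 = 9 - 360 = -351
sqrt(|disc|) = sqrt(351) = 18.7350
Real part = 3/(2*3) = 0.5000
Imag part = 18.7350/(2*3) = 3.1225

0.5000 ± 3.1225i


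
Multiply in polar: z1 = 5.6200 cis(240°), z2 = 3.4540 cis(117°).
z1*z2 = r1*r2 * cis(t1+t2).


r = 5.6200 * 3.4540 = 19.4115
theta = 240° + 117° = 357° = 357° (mod 360)

19.4115 cis(357°)


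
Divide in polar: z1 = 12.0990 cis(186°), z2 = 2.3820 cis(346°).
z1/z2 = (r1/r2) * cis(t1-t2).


r = 12.0990 / 2.3820 = 5.0793
theta = 186° - 346° = -160° = 200° (mod 360)

5.0793 cis(200°)


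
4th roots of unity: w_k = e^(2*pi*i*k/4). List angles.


The 4th roots of unity are cis(360k/4°) for k=0..3
Angle step = 360/4 = 90°
Primitive root: cis(90°)
Primitive root = 0 + 1.0000i

4 roots at angles: 0°, 90°, 180°, 270°


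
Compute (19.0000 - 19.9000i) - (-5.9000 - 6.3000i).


Real: 19 + 5.9 = 24.9
Imag: -19.9 + 6.3 = -13.6

24.9000 - 13.6000i


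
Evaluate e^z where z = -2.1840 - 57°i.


e^-2.1840 = 0.1126
cos(-57°) = 0.5446
sin(-57°) = -0.8387
Real = 0.1126*0.5446 = 0.0613
Imag = 0.1126*(-0.8387) = -0.0944

0.0613 - 0.0944i


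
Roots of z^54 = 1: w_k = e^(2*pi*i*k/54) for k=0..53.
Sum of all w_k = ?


The sum of all 54th roots of unity is 0.
Geometric series: (1 - w^54)/(1 - w) = (1-1)/(1-w) = 0 since w^54 = 1, w ≠ 1.
Alternatively: coefficient of z^53 in z^54 - 1 is 0.

0


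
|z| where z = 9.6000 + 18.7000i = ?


|z| = sqrt(9.6^2 + 18.7^2) = sqrt(92.16 + 349.69) = sqrt(441.85) = 21.0202

|z| = 21.0202


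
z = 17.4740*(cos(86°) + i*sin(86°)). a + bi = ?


a = 17.4740*cos(86°) = 17.4740*0.069756 = 1.2189
b = 17.4740*sin(86°) = 17.4740*0.99756 = 17.4314

1.2189 + 17.4314i


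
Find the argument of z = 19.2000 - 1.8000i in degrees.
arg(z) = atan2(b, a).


Re = 19.2, Im = -1.8
arg = atan2(-1.8, 19.2) = -5.3558 degrees

arg(z) = -5.3558 degrees


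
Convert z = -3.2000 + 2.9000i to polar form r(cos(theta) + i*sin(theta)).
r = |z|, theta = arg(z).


r = sqrt(10.24+8.41) = sqrt(18.65) = 4.3186
theta = atan2(2.9, -3.2) = 137.8156 degrees

r = 4.3186, theta = 137.8156 degrees


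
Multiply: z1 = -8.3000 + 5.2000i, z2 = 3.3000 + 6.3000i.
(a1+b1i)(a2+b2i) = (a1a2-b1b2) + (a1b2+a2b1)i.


Real = -8.3*3.3 - 5.2*6.3 = -27.39 - 32.76 = -60.15
Imag = -8.3*6.3 + 3.3*5.2 = -52.29 + 17.16 = -35.13

-60.1500 - 35.1300i


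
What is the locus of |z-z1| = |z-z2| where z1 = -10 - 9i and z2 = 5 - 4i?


Equal distances means the locus is the perpendicular bisector of z1 and z2.
Midpoint = ((-10+5)/2, (-9+(-4))/2) = (-2.5000, -6.5000)

Perpendicular bisector through (-2.5000, -6.5000)


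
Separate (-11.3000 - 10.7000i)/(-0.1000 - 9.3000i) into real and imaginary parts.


Multiply by conjugate: (-11.3000 - 10.7000i)(-0.1000 + 9.3000i) / ((-0.1)^2 + (-9.3)^2)
Numerator real = -11.3*(-0.1) - (10.7)*(-9.3) = 100.64
Numerator imag = -10.7*(-0.1) - (-11.3)*(-9.3) = -104.02
Denominator = 86.5
Re(z) = 100.64/86.5 = 1.1635
Im(z) = -104.02/86.5 = -1.2025

Re(z) = 1.1635, Im(z) = -1.2025


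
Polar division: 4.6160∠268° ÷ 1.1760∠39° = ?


r = 4.6160 / 1.1760 = 3.9252
theta = 268° - 39° = 229° = 229° (mod 360)

3.9252 cis(229°)


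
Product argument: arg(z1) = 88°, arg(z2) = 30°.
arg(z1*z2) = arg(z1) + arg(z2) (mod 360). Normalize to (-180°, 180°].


arg(z1*z2) = 88° + 30° = 118°
Normalized to (-180°, 180°]: 118°

118°


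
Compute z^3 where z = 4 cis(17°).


r^3 = 4^3 = 64
n*theta = 3*17° = 51° = 51° (mod 360)
a = 64*cos(51°) = 40.2765
b = 64*sin(51°) = 49.7373

64 cis(51°) = 40.2765 + 49.7373i


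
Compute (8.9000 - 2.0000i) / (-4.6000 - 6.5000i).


Conjugate of z2 = -4.6000 + 6.5000i
Numerator: (8.9000 - 2.0000i)(-4.6000 + 6.5000i) = -27.9400 + 67.0500i
Denominator: (-4.6)^2 + (-6.5)^2 = 63.41
Result = (-27.9400 + 67.0500i)/63.41

-0.4406 + 1.0574i


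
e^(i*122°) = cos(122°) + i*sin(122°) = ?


cos(122°) = -0.5299
sin(122°) = 0.8480

e^(i*122°) = -0.5299 + 0.8480i


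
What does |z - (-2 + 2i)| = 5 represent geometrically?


|z - z0| = r is a circle with center z0 and radius r.
Center = (-2, 2), radius = 5

Circle with center (-2, 2) and radius 5


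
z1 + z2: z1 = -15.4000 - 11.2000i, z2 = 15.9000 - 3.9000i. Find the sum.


Real: -15.4 + 15.9 = 0.5
Imag: -11.2 - 3.9 = -15.1

0.5000 - 15.1000i


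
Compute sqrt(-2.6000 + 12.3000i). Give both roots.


|z| = sqrt(6.76+151.29) = 12.5718
sqrt((|z|+a)/2) = sqrt((12.5718+(-2.6))/2) = sqrt(4.9859) = 2.2329
sqrt((|z|-a)/2) = sqrt((12.5718-(-2.6))/2) = sqrt(7.5859) = 2.7543

±(2.2329 + 2.7543i) i.e. 2.2329 + 2.7543i and -2.2329 - 2.7543i


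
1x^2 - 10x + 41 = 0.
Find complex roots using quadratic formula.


disc = (-10)^2 - 4*1*41 = 100 - 164 = -64
sqrt(|disc|) = sqrt(64) = 8.0000
Real part = 10/(2*1) = 5.0000
Imag part = 8.0000/(2*1) = 4.0000

5.0000 ± 4.0000i


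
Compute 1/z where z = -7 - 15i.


|z|^2 = 49+225 = 274
1/z = (-7 + 15i)/274

1/z = -0.0255 + 0.0547i


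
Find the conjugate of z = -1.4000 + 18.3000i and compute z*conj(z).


z_bar = -1.4000 - 18.3000i
z*z_bar = (-1.4)^2 + 18.3^2 = 1.96 + 334.89 = 336.85

z_bar = -1.4000 - 18.3000i, z*z_bar = 336.85


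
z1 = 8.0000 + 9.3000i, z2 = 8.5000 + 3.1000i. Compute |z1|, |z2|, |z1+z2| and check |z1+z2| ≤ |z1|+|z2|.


|z1| = sqrt(8^2 + 9.3^2) = sqrt(150.49) = 12.2674
|z2| = sqrt(8.5^2 + 3.1^2) = sqrt(81.86) = 9.0477
z1+z2 = 16.5000 + 12.4000i
|z1+z2| = sqrt(426.01) = 20.6400
|z1|+|z2| = 12.2674 + 9.0477 = 21.3151

|z1+z2| = 20.6400 ≤ |z1|+|z2| = 21.3151 (verified)


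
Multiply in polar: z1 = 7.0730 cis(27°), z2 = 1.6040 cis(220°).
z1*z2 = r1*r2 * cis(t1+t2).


r = 7.0730 * 1.6040 = 11.3451
theta = 27° + 220° = 247° = 247° (mod 360)

11.3451 cis(247°)


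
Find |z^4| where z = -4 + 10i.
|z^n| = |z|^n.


|z| = sqrt(16+100) = sqrt(116) = 10.7703
|z^4| = |z|^4 = (sqrt(116))^4 = 116^2 = 13456

|z^4| = 13456


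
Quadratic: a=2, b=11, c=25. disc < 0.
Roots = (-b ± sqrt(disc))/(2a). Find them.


disc = 11^2 - 4*2*25 = 121 - 200 = -79
sqrt(|disc|) = sqrt(79) = 8.8882
Real part = -11/(2*2) = -2.7500
Imag part = 8.8882/(2*2) = 2.2220

-2.7500 ± 2.2220i


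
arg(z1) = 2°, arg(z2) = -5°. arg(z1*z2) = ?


arg(z1*z2) = 2° - 5° = -3°
Normalized to (-180°, 180°]: -3°

-3°


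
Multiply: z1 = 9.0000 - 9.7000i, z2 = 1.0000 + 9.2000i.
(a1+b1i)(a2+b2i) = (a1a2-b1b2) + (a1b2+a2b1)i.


Real = 9*1 - (-9.7)*9.2 = 9 - (-89.24) = 98.24
Imag = 9*9.2 + 1*(-9.7) = 82.8 - (9.7) = 73.1

98.2400 + 73.1000i


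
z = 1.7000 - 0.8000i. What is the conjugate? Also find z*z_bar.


z_bar = 1.7000 + 0.8000i
z*z_bar = 1.7^2 + (-0.8)^2 = 2.89 + 0.64 = 3.53

z_bar = 1.7000 + 0.8000i, z*z_bar = 3.53


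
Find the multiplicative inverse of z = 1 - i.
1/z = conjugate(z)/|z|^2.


|z|^2 = 1+1 = 2
1/z = (1 + 1i)/2

1/z = 0.5000 + 0.5000i


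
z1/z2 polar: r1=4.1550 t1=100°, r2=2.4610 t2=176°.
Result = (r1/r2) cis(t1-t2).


r = 4.1550 / 2.4610 = 1.6883
theta = 100° - 176° = -76° = 284° (mod 360)

1.6883 cis(284°)


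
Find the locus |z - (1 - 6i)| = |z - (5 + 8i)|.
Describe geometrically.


Equal distances means the locus is the perpendicular bisector of z1 and z2.
Midpoint = ((1+5)/2, (-6+8)/2) = (3.0000, 1.0000)

Perpendicular bisector through (3.0000, 1.0000)


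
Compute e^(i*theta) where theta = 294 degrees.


cos(294°) = 0.4067
sin(294°) = -0.9135

e^(i*294°) = 0.4067 - 0.9135i


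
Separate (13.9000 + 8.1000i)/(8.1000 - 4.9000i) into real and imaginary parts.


Multiply by conjugate: (13.9000 + 8.1000i)(8.1000 + 4.9000i) / (8.1^2 + (-4.9)^2)
Numerator real = 13.9*8.1 + 8.1*(-4.9) = 72.9
Numerator imag = 8.1*8.1 - 13.9*(-4.9) = 133.72
Denominator = 89.62
Re(z) = 72.9/89.62 = 0.8134
Im(z) = 133.72/89.62 = 1.4921

Re(z) = 0.8134, Im(z) = 1.4921


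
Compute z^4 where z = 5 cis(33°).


r^4 = 5^4 = 625
n*theta = 4*33° = 132° = 132° (mod 360)
a = 625*cos(132°) = -418.2066
b = 625*sin(132°) = 464.4655

625 cis(132°) = -418.2066 + 464.4655i


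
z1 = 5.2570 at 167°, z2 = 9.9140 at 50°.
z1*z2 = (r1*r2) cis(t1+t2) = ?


r = 5.2570 * 9.9140 = 52.1179
theta = 167° + 50° = 217° = 217° (mod 360)

52.1179 cis(217°)


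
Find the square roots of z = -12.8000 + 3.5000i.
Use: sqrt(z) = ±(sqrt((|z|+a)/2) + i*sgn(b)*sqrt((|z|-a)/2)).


|z| = sqrt(163.84+12.25) = 13.2699
sqrt((|z|+a)/2) = sqrt((13.2699+(-12.8))/2) = sqrt(0.2349) = 0.4847
sqrt((|z|-a)/2) = sqrt((13.2699-(-12.8))/2) = sqrt(13.0349) = 3.6104

±(0.4847 + 3.6104i) i.e. 0.4847 + 3.6104i and -0.4847 - 3.6104i


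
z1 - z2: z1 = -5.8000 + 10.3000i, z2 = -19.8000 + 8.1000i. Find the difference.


Real: -5.8 + 19.8 = 14
Imag: 10.3 - 8.1 = 2.2

14.0000 + 2.2000i


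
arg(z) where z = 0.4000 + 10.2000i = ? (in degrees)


Re = 0.4, Im = 10.2
arg = atan2(10.2, 0.4) = 87.7543 degrees

arg(z) = 87.7543 degrees


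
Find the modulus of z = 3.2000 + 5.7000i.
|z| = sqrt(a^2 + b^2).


|z| = sqrt(3.2^2 + 5.7^2) = sqrt(10.24 + 32.49) = sqrt(42.73) = 6.5368

|z| = 6.5368


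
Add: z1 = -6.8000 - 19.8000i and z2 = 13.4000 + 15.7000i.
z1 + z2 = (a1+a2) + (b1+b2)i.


Real: -6.8 + 13.4 = 6.6
Imag: -19.8 + 15.7 = -4.1

6.6000 - 4.1000i


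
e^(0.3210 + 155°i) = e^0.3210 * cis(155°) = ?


e^0.3210 = 1.37851
cos(155°) = -0.90631
sin(155°) = 0.4226
Real = 1.37851*(-0.90631) = -1.2494
Imag = 1.37851*0.4226 = 0.5826

-1.2494 + 0.5826i


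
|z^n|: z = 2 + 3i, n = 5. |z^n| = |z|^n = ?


|z| = sqrt(4+9) = sqrt(13) = 3.6056
|z^5| = |z|^5 = (sqrt(13))^5 = 13^2 * sqrt(13) = 169*sqrt(13)

|z^5| = 169*sqrt(13) ≈ 609.3382


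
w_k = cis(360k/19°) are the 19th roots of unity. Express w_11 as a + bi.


Angle = 360*11/19 = 208.4211°
a = cos(208.4211°) = -0.8795
b = sin(208.4211°) = -0.4759

-0.8795 - 0.4759i


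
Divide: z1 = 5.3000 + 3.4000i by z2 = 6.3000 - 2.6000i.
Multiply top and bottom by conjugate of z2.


Conjugate of z2 = 6.3000 + 2.6000i
Numerator: (5.3000 + 3.4000i)(6.3000 + 2.6000i) = 24.5500 + 35.2000i
Denominator: 6.3^2 + (-2.6)^2 = 46.45
Result = (24.5500 + 35.2000i)/46.45

0.5285 + 0.7578i


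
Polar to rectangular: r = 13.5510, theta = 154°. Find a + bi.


a = 13.5510*cos(154°) = 13.5510*(-0.8988) = -12.1796
b = 13.5510*sin(154°) = 13.5510*0.43837 = 5.9404

-12.1796 + 5.9404i


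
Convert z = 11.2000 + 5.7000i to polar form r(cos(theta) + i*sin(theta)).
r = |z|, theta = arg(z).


r = sqrt(125.44+32.49) = sqrt(157.93) = 12.5670
theta = atan2(5.7, 11.2) = 26.9728 degrees

r = 12.5670, theta = 26.9728 degrees


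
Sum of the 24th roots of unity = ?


The sum of all 24th roots of unity is 0.
Geometric series: (1 - w^24)/(1 - w) = (1-1)/(1-w) = 0 since w^24 = 1, w ≠ 1.
Alternatively: coefficient of z^23 in z^24 - 1 is 0.

0


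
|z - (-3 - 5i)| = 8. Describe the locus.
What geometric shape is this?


|z - z0| = r is a circle with center z0 and radius r.
Center = (-3, -5), radius = 8

Circle with center (-3, -5) and radius 8


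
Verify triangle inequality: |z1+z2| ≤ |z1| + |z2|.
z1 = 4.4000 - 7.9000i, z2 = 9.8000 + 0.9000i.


|z1| = sqrt(4.4^2 + (-7.9)^2) = sqrt(81.77) = 9.0427
|z2| = sqrt(9.8^2 + 0.9^2) = sqrt(96.85) = 9.8412
z1+z2 = 14.2000 - 7.0000i
|z1+z2| = sqrt(250.64) = 15.8316
|z1|+|z2| = 9.0427 + 9.8412 = 18.8839

|z1+z2| = 15.8316 ≤ |z1|+|z2| = 18.8839 (verified)


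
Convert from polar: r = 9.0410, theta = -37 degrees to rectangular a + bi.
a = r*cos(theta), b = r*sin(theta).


a = 9.0410*cos(-37°) = 9.0410*0.79864 = 7.2205
b = 9.0410*sin(-37°) = 9.0410*(-0.601815) = -5.4410

7.2205 - 5.4410i


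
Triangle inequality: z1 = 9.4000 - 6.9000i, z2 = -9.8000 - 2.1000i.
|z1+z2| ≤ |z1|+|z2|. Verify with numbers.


|z1| = sqrt(9.4^2 + (-6.9)^2) = sqrt(135.97) = 11.6606
|z2| = sqrt((-9.8)^2 + (-2.1)^2) = sqrt(100.45) = 10.0225
z1+z2 = -0.4000 - 9.0000i
|z1+z2| = sqrt(81.16) = 9.0089
|z1|+|z2| = 11.6606 + 10.0225 = 21.6831

|z1+z2| = 9.0089 ≤ |z1|+|z2| = 21.6831 (verified)


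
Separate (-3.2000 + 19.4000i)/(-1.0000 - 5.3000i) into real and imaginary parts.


Multiply by conjugate: (-3.2000 + 19.4000i)(-1.0000 + 5.3000i) / ((-1)^2 + (-5.3)^2)
Numerator real = -3.2*(-1) + 19.4*(-5.3) = -99.62
Numerator imag = 19.4*(-1) - (-3.2)*(-5.3) = -36.36
Denominator = 29.09
Re(z) = -99.62/29.09 = -3.4245
Im(z) = -36.36/29.09 = -1.2499

Re(z) = -3.4245, Im(z) = -1.2499


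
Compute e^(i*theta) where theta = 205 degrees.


cos(205°) = -0.9063
sin(205°) = -0.4226

e^(i*205°) = -0.9063 - 0.4226i


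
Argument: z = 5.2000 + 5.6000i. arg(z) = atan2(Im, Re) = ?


Re = 5.2, Im = 5.6
arg = atan2(5.6, 5.2) = 47.1211 degrees

arg(z) = 47.1211 degrees


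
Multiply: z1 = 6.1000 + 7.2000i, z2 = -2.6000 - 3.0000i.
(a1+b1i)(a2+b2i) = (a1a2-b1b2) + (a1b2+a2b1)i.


Real = 6.1*(-2.6) - 7.2*(-3) = -15.86 - (-21.6) = 5.74
Imag = 6.1*(-3) - (2.6)*7.2 = -18.3 - (18.72) = -37.02

5.7400 - 37.0200i


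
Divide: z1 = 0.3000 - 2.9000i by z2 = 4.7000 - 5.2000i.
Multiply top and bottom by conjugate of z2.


Conjugate of z2 = 4.7000 + 5.2000i
Numerator: (0.3000 - 2.9000i)(4.7000 + 5.2000i) = 16.4900 - 12.0700i
Denominator: 4.7^2 + (-5.2)^2 = 49.13
Result = (16.4900 - 12.0700i)/49.13

0.3356 - 0.2457i


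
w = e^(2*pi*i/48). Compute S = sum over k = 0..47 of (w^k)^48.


The roots are w_k = w^k with w = e^(2*pi*i/48), and (w^k)^48 = (w^48)^k.
So S = 1 + u + u^2 + ... + u^(47) with u = w^48.
48 = 1*48 + 0, so 48 is a multiple of 48 and u = (w^48)^1 = 1.
Every one of the 48 terms equals 1: S = 48

S = 48


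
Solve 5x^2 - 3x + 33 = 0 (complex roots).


disc = (-3)^2 - 4*5*33 = 9 - 660 = -651
sqrt(|disc|) = sqrt(651) = 25.5147
Real part = 3/(2*5) = 0.3000
Imag part = 25.5147/(2*5) = 2.5515

0.3000 ± 2.5515i


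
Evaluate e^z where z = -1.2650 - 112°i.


e^-1.2650 = 0.2822
cos(-112°) = -0.3746
sin(-112°) = -0.9272
Real = 0.2822*(-0.3746) = -0.1057
Imag = 0.2822*(-0.9272) = -0.2617

-0.1057 - 0.2617i


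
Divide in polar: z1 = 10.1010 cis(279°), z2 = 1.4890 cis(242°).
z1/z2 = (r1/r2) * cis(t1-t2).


r = 10.1010 / 1.4890 = 6.7837
theta = 279° - 242° = 37° = 37° (mod 360)

6.7837 cis(37°)
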